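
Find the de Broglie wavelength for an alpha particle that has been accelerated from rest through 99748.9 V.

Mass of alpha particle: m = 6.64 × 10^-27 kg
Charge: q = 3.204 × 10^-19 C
3.22 × 10^-14 m

When a particle is accelerated through voltage V, it gains kinetic energy KE = qV.

The de Broglie wavelength is then λ = h/√(2mqV):

λ = h/√(2mqV)
λ = (6.626 × 10^-34 J·s) / √(2 × 6.64 × 10^-27 kg × 3.204 × 10^-19 C × 99748.9 V)
λ = 3.22 × 10^-14 m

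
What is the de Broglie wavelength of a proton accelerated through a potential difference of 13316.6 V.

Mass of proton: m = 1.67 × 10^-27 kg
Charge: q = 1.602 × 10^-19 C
2.48 × 10^-13 m

When a particle is accelerated through voltage V, it gains kinetic energy KE = qV.

The de Broglie wavelength is then λ = h/√(2mqV):

λ = h/√(2mqV)
λ = (6.626 × 10^-34 J·s) / √(2 × 1.67 × 10^-27 kg × 1.602 × 10^-19 C × 13316.6 V)
λ = 2.48 × 10^-13 m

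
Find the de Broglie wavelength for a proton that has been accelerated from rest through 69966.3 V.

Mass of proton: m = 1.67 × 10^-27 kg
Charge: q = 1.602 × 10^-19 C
1.08 × 10^-13 m

When a particle is accelerated through voltage V, it gains kinetic energy KE = qV.

The de Broglie wavelength is then λ = h/√(2mqV):

λ = h/√(2mqV)
λ = (6.626 × 10^-34 J·s) / √(2 × 1.67 × 10^-27 kg × 1.602 × 10^-19 C × 69966.3 V)
λ = 1.08 × 10^-13 m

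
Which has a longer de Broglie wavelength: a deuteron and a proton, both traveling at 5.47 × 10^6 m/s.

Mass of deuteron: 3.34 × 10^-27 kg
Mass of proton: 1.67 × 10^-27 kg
The proton has the longer wavelength.

Using λ = h/(mv), since both particles have the same velocity, the wavelength depends only on mass.

For deuteron: λ₁ = h/(m₁v) = 3.63 × 10^-14 m
For proton: λ₂ = h/(m₂v) = 7.25 × 10^-14 m

Since λ ∝ 1/m at constant velocity, the lighter particle has the longer wavelength.

The proton has the longer de Broglie wavelength.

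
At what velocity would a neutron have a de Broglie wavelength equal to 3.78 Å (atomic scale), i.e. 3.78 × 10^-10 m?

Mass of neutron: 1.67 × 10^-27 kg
1.05 × 10^3 m/s

From λ = h/(mv), solve for v:

v = h/(mλ)
v = (6.626 × 10^-34 J·s) / (1.67 × 10^-27 kg × 3.78 × 10^-10 m)
v = 1.05 × 10^3 m/s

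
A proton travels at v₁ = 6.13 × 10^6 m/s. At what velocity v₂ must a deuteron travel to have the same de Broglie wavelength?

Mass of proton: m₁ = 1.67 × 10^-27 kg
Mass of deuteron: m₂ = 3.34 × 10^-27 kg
v₂ = 3.06 × 10^6 m/s

For equal de Broglie wavelengths: λ₁ = λ₂

h/(m₁v₁) = h/(m₂v₂)
m₁v₁ = m₂v₂
v₂ = v₁ · (m₁/m₂)

v₂ = 6.13 × 10^6 m/s × (1.67 × 10^-27 kg / 3.34 × 10^-27 kg)
v₂ = 3.06 × 10^6 m/s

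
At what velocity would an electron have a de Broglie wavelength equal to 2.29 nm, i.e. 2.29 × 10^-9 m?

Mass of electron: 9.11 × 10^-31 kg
3.18 × 10^5 m/s

From λ = h/(mv), solve for v:

v = h/(mλ)
v = (6.626 × 10^-34 J·s) / (9.11 × 10^-31 kg × 2.29 × 10^-9 m)
v = 3.18 × 10^5 m/s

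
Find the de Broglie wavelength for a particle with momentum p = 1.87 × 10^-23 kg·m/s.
3.54 × 10^-11 m

Using the de Broglie relation λ = h/p:

λ = h/p
λ = (6.626 × 10^-34 J·s) / (1.87 × 10^-23 kg·m/s)
λ = 3.54 × 10^-11 m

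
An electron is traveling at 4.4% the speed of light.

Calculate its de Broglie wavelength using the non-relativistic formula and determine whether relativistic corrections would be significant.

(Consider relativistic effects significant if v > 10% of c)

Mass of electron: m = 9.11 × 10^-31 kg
No, relativistic corrections are not needed.

Using the non-relativistic de Broglie formula λ = h/(mv):

v = 4.4% × c = 1.319 × 10^7 m/s

λ = h/(mv)
λ = (6.626 × 10^-34 J·s) / (9.11 × 10^-31 kg × 1.319 × 10^7 m/s)
λ = 5.51 × 10^-11 m

Since v = 4.4% of c < 10% of c, relativistic corrections are NOT significant and this non-relativistic result is a good approximation.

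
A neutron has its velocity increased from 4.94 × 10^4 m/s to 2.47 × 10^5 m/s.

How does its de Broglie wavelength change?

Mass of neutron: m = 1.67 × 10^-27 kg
The wavelength decreases by a factor of 5.

Using λ = h/(mv):

Initial wavelength: λ₁ = h/(mv₁) = 8.03 × 10^-12 m
Final wavelength: λ₂ = h/(mv₂) = 1.61 × 10^-12 m

Since λ ∝ 1/v, when velocity increases by a factor of 5, the wavelength decreases by a factor of 5.

λ₂/λ₁ = v₁/v₂ = 1/5

The wavelength decreases by a factor of 5.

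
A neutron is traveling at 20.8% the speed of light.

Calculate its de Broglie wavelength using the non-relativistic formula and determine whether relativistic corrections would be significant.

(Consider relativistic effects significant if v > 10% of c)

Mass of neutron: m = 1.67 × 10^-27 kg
Yes, relativistic corrections are needed.

Using the non-relativistic de Broglie formula λ = h/(mv):

v = 20.8% × c = 6.236 × 10^7 m/s

λ = h/(mv)
λ = (6.626 × 10^-34 J·s) / (1.67 × 10^-27 kg × 6.236 × 10^7 m/s)
λ = 6.36 × 10^-15 m

Since v = 20.8% of c > 10% of c, relativistic corrections ARE significant and the actual wavelength would differ from this non-relativistic estimate.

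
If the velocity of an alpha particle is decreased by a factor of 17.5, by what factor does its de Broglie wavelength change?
The wavelength increases by a factor of 17.5.

From λ = h/(mv), the wavelength is inversely proportional to velocity:

λ ∝ 1/v

If v → v/17.5, then λ → 17.5λ

When velocity is decreased by a factor of 17.5, the wavelength increases by a factor of 17.5.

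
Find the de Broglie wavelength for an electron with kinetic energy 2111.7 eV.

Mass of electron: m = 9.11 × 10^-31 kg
2.67 × 10^-11 m

Using λ = h/√(2mKE):

First convert KE to Joules: KE = 2111.7 eV = 3.383 × 10^-16 J

λ = h/√(2mKE)
λ = (6.626 × 10^-34 J·s) / √(2 × 9.11 × 10^-31 kg × 3.383 × 10^-16 J)
λ = 2.67 × 10^-11 m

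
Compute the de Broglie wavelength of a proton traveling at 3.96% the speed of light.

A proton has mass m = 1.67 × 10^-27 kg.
3.34 × 10^-14 m

Using the de Broglie relation λ = h/(mv):

v = 3.96% × c = 1.187 × 10^7 m/s

λ = h/(mv)
λ = (6.626 × 10^-34 J·s) / (1.67 × 10^-27 kg × 1.187 × 10^7 m/s)
λ = 3.34 × 10^-14 m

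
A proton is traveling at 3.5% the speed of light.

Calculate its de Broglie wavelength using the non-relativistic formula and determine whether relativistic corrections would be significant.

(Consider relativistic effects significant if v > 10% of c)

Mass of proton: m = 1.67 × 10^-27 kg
No, relativistic corrections are not needed.

Using the non-relativistic de Broglie formula λ = h/(mv):

v = 3.5% × c = 1.049 × 10^7 m/s

λ = h/(mv)
λ = (6.626 × 10^-34 J·s) / (1.67 × 10^-27 kg × 1.049 × 10^7 m/s)
λ = 3.78 × 10^-14 m

Since v = 3.5% of c < 10% of c, relativistic corrections are NOT significant and this non-relativistic result is a good approximation.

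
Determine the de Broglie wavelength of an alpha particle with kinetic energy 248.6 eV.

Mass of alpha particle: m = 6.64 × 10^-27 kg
9.11 × 10^-13 m

Using λ = h/√(2mKE):

First convert KE to Joules: KE = 248.6 eV = 3.983 × 10^-17 J

λ = h/√(2mKE)
λ = (6.626 × 10^-34 J·s) / √(2 × 6.64 × 10^-27 kg × 3.983 × 10^-17 J)
λ = 9.11 × 10^-13 m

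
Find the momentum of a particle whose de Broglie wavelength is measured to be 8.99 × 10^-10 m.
7.37 × 10^-25 kg·m/s

From the de Broglie relation λ = h/p, we solve for p:

p = h/λ
p = (6.626 × 10^-34 J·s) / (8.99 × 10^-10 m)
p = 7.37 × 10^-25 kg·m/s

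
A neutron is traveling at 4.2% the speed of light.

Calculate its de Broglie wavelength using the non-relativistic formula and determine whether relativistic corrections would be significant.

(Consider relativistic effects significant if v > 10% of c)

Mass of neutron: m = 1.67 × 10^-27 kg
No, relativistic corrections are not needed.

Using the non-relativistic de Broglie formula λ = h/(mv):

v = 4.2% × c = 1.259 × 10^7 m/s

λ = h/(mv)
λ = (6.626 × 10^-34 J·s) / (1.67 × 10^-27 kg × 1.259 × 10^7 m/s)
λ = 3.15 × 10^-14 m

Since v = 4.2% of c < 10% of c, relativistic corrections are NOT significant and this non-relativistic result is a good approximation.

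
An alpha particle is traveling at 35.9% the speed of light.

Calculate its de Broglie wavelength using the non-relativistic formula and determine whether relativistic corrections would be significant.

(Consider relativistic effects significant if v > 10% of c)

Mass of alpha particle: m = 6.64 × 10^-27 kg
Yes, relativistic corrections are needed.

Using the non-relativistic de Broglie formula λ = h/(mv):

v = 35.9% × c = 1.076 × 10^8 m/s

λ = h/(mv)
λ = (6.626 × 10^-34 J·s) / (6.64 × 10^-27 kg × 1.076 × 10^8 m/s)
λ = 9.27 × 10^-16 m

Since v = 35.9% of c > 10% of c, relativistic corrections ARE significant and the actual wavelength would differ from this non-relativistic estimate.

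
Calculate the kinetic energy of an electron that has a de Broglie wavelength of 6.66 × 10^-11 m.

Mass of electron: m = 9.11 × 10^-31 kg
5.43 × 10^-17 J (or 339 eV)

From λ = h/√(2mKE), we solve for KE:

λ² = h²/(2mKE)
KE = h²/(2mλ²)
KE = (6.626 × 10^-34 J·s)² / (2 × 9.11 × 10^-31 kg × (6.66 × 10^-11 m)²)
KE = 5.43 × 10^-17 J
KE = 339 eV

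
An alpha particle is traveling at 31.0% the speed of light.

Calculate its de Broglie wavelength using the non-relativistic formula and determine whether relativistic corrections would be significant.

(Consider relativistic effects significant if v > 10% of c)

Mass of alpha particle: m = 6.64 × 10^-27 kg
Yes, relativistic corrections are needed.

Using the non-relativistic de Broglie formula λ = h/(mv):

v = 31.0% × c = 9.294 × 10^7 m/s

λ = h/(mv)
λ = (6.626 × 10^-34 J·s) / (6.64 × 10^-27 kg × 9.294 × 10^7 m/s)
λ = 1.07 × 10^-15 m

Since v = 31.0% of c > 10% of c, relativistic corrections ARE significant and the actual wavelength would differ from this non-relativistic estimate.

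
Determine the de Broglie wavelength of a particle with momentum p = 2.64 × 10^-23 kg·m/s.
2.51 × 10^-11 m

Using the de Broglie relation λ = h/p:

λ = h/p
λ = (6.626 × 10^-34 J·s) / (2.64 × 10^-23 kg·m/s)
λ = 2.51 × 10^-11 m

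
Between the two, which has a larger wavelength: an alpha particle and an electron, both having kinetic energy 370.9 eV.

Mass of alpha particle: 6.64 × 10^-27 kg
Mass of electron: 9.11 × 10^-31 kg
The electron has the longer wavelength.

Using λ = h/√(2mKE):

For alpha particle: λ₁ = h/√(2m₁KE) = 7.46 × 10^-13 m
For electron: λ₂ = h/√(2m₂KE) = 6.37 × 10^-11 m

Since λ ∝ 1/√m at constant kinetic energy, the lighter particle has the longer wavelength.

The electron has the longer de Broglie wavelength.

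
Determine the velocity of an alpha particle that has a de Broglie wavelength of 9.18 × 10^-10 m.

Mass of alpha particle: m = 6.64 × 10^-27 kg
1.09 × 10^2 m/s

From the de Broglie relation λ = h/(mv), we solve for v:

v = h/(mλ)
v = (6.626 × 10^-34 J·s) / (6.64 × 10^-27 kg × 9.18 × 10^-10 m)
v = 1.09 × 10^2 m/s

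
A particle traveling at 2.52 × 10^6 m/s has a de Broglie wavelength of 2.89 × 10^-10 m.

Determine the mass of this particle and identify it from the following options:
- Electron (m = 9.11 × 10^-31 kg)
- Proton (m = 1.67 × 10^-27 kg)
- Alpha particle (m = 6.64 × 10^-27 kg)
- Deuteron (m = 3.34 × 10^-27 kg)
The particle is an electron.

From λ = h/(mv), solve for mass:

m = h/(λv)
m = (6.626 × 10^-34 J·s) / (2.89 × 10^-10 m × 2.52 × 10^6 m/s)
m = 9.10 × 10^-31 kg

Comparing with the listed masses, this is closest to an electron.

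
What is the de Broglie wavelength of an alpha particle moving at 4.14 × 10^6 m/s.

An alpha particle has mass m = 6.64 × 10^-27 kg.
2.41 × 10^-14 m

Using the de Broglie relation λ = h/(mv):

λ = h/(mv)
λ = (6.626 × 10^-34 J·s) / (6.64 × 10^-27 kg × 4.14 × 10^6 m/s)
λ = 2.41 × 10^-14 m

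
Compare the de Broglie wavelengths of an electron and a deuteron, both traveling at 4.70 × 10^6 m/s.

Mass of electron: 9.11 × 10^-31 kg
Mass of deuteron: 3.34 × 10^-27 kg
The electron has the longer wavelength.

Using λ = h/(mv), since both particles have the same velocity, the wavelength depends only on mass.

For electron: λ₁ = h/(m₁v) = 1.55 × 10^-10 m
For deuteron: λ₂ = h/(m₂v) = 4.22 × 10^-14 m

Since λ ∝ 1/m at constant velocity, the lighter particle has the longer wavelength.

The electron has the longer de Broglie wavelength.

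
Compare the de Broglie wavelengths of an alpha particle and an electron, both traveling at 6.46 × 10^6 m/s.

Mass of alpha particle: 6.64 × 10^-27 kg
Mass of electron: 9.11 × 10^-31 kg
The electron has the longer wavelength.

Using λ = h/(mv), since both particles have the same velocity, the wavelength depends only on mass.

For alpha particle: λ₁ = h/(m₁v) = 1.54 × 10^-14 m
For electron: λ₂ = h/(m₂v) = 1.13 × 10^-10 m

Since λ ∝ 1/m at constant velocity, the lighter particle has the longer wavelength.

The electron has the longer de Broglie wavelength.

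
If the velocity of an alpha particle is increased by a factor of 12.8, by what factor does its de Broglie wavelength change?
The wavelength decreases by a factor of 12.8.

From λ = h/(mv), the wavelength is inversely proportional to velocity:

λ ∝ 1/v

If v → 12.8v, then λ → λ/12.8

When velocity is increased by a factor of 12.8, the wavelength decreases by a factor of 12.8.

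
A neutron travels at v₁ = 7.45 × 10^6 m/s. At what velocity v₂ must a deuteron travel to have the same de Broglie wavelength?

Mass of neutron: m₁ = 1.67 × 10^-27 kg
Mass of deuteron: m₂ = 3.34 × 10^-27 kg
v₂ = 3.72 × 10^6 m/s

For equal de Broglie wavelengths: λ₁ = λ₂

h/(m₁v₁) = h/(m₂v₂)
m₁v₁ = m₂v₂
v₂ = v₁ · (m₁/m₂)

v₂ = 7.45 × 10^6 m/s × (1.67 × 10^-27 kg / 3.34 × 10^-27 kg)
v₂ = 3.72 × 10^6 m/s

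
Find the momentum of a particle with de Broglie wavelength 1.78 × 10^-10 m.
3.72 × 10^-24 kg·m/s

From the de Broglie relation λ = h/p, we solve for p:

p = h/λ
p = (6.626 × 10^-34 J·s) / (1.78 × 10^-10 m)
p = 3.72 × 10^-24 kg·m/s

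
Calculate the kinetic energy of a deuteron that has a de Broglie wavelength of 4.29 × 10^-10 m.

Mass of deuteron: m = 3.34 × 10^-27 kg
3.57 × 10^-22 J (or 2.23 × 10^-3 eV)

From λ = h/√(2mKE), we solve for KE:

λ² = h²/(2mKE)
KE = h²/(2mλ²)
KE = (6.626 × 10^-34 J·s)² / (2 × 3.34 × 10^-27 kg × (4.29 × 10^-10 m)²)
KE = 3.57 × 10^-22 J
KE = 2.23 × 10^-3 eV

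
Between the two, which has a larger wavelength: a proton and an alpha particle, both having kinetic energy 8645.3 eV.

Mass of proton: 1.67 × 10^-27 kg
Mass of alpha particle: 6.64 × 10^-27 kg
The proton has the longer wavelength.

Using λ = h/√(2mKE):

For proton: λ₁ = h/√(2m₁KE) = 3.08 × 10^-13 m
For alpha particle: λ₂ = h/√(2m₂KE) = 1.54 × 10^-13 m

Since λ ∝ 1/√m at constant kinetic energy, the lighter particle has the longer wavelength.

The proton has the longer de Broglie wavelength.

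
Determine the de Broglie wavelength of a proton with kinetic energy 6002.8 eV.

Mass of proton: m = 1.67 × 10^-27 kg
3.70 × 10^-13 m

Using λ = h/√(2mKE):

First convert KE to Joules: KE = 6002.8 eV = 9.618 × 10^-16 J

λ = h/√(2mKE)
λ = (6.626 × 10^-34 J·s) / √(2 × 1.67 × 10^-27 kg × 9.618 × 10^-16 J)
λ = 3.70 × 10^-13 m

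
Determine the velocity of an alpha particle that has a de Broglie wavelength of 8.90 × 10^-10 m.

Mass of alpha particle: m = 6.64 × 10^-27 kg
1.12 × 10^2 m/s

From the de Broglie relation λ = h/(mv), we solve for v:

v = h/(mλ)
v = (6.626 × 10^-34 J·s) / (6.64 × 10^-27 kg × 8.90 × 10^-10 m)
v = 1.12 × 10^2 m/s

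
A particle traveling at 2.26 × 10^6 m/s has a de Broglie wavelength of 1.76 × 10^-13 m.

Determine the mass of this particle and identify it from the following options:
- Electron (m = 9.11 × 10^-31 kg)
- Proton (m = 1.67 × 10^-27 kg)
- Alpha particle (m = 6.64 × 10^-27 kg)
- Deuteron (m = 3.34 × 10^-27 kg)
The particle is a proton.

From λ = h/(mv), solve for mass:

m = h/(λv)
m = (6.626 × 10^-34 J·s) / (1.76 × 10^-13 m × 2.26 × 10^6 m/s)
m = 1.67 × 10^-27 kg

Comparing with the listed masses, this is closest to a proton.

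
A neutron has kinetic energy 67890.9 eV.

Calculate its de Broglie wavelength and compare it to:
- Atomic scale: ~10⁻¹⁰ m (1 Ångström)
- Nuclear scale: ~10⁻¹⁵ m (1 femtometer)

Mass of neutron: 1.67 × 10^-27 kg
λ = 1.10 × 10^-13 m, which is between nuclear and atomic scales.

Using λ = h/√(2mKE):

KE = 67890.9 eV = 1.088 × 10^-14 J

λ = h/√(2mKE)
λ = (6.626 × 10^-34 J·s) / √(2 × 1.67 × 10^-27 kg × 1.088 × 10^-14 J)
λ = 1.10 × 10^-13 m

Comparison:
- Atomic scale (10⁻¹⁰ m): λ is 0.0011× this size
- Nuclear scale (10⁻¹⁵ m): λ is 1.1e+02× this size

The wavelength is between nuclear and atomic scales.

This wavelength is appropriate for probing atomic structure but too large for nuclear physics experiments.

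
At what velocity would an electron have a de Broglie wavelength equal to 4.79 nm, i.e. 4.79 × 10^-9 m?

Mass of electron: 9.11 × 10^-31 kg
1.52 × 10^5 m/s

From λ = h/(mv), solve for v:

v = h/(mλ)
v = (6.626 × 10^-34 J·s) / (9.11 × 10^-31 kg × 4.79 × 10^-9 m)
v = 1.52 × 10^5 m/s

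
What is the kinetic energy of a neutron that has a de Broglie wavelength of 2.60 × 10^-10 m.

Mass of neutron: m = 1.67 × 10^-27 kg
1.94 × 10^-21 J (or 0.0121 eV)

From λ = h/√(2mKE), we solve for KE:

λ² = h²/(2mKE)
KE = h²/(2mλ²)
KE = (6.626 × 10^-34 J·s)² / (2 × 1.67 × 10^-27 kg × (2.60 × 10^-10 m)²)
KE = 1.94 × 10^-21 J
KE = 0.0121 eV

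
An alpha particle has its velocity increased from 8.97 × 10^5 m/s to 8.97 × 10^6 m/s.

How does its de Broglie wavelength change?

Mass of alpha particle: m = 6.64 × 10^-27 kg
The wavelength decreases by a factor of 10.

Using λ = h/(mv):

Initial wavelength: λ₁ = h/(mv₁) = 1.11 × 10^-13 m
Final wavelength: λ₂ = h/(mv₂) = 1.11 × 10^-14 m

Since λ ∝ 1/v, when velocity increases by a factor of 10, the wavelength decreases by a factor of 10.

λ₂/λ₁ = v₁/v₂ = 1/10

The wavelength decreases by a factor of 10.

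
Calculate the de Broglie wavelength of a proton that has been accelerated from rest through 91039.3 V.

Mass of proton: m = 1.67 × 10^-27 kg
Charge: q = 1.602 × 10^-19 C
9.49 × 10^-14 m

When a particle is accelerated through voltage V, it gains kinetic energy KE = qV.

The de Broglie wavelength is then λ = h/√(2mqV):

λ = h/√(2mqV)
λ = (6.626 × 10^-34 J·s) / √(2 × 1.67 × 10^-27 kg × 1.602 × 10^-19 C × 91039.3 V)
λ = 9.49 × 10^-14 m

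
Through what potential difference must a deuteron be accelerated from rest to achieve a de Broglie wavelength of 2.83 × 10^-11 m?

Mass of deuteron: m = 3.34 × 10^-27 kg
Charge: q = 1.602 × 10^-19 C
5.12 × 10^-1 V

From λ = h/√(2mqV), we solve for V:

λ² = h²/(2mqV)
V = h²/(2mqλ²)
V = (6.626 × 10^-34 J·s)² / (2 × 3.34 × 10^-27 kg × 1.602 × 10^-19 C × (2.83 × 10^-11 m)²)
V = 5.12 × 10^-1 V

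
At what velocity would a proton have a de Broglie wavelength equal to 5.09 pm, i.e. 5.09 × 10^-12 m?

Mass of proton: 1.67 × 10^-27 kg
7.80 × 10^4 m/s

From λ = h/(mv), solve for v:

v = h/(mλ)
v = (6.626 × 10^-34 J·s) / (1.67 × 10^-27 kg × 5.09 × 10^-12 m)
v = 7.80 × 10^4 m/s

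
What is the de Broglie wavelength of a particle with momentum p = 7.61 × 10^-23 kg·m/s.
8.71 × 10^-12 m

Using the de Broglie relation λ = h/p:

λ = h/p
λ = (6.626 × 10^-34 J·s) / (7.61 × 10^-23 kg·m/s)
λ = 8.71 × 10^-12 m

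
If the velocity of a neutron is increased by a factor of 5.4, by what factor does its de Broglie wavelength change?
The wavelength decreases by a factor of 5.4.

From λ = h/(mv), the wavelength is inversely proportional to velocity:

λ ∝ 1/v

If v → 5.4v, then λ → λ/5.4

When velocity is increased by a factor of 5.4, the wavelength decreases by a factor of 5.4.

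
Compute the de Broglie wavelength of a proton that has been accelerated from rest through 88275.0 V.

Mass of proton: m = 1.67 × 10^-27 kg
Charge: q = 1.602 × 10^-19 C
9.64 × 10^-14 m

When a particle is accelerated through voltage V, it gains kinetic energy KE = qV.

The de Broglie wavelength is then λ = h/√(2mqV):

λ = h/√(2mqV)
λ = (6.626 × 10^-34 J·s) / √(2 × 1.67 × 10^-27 kg × 1.602 × 10^-19 C × 88275.0 V)
λ = 9.64 × 10^-14 m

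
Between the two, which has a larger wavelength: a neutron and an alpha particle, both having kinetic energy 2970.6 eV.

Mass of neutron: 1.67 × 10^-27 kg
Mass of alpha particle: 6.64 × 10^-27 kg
The neutron has the longer wavelength.

Using λ = h/√(2mKE):

For neutron: λ₁ = h/√(2m₁KE) = 5.26 × 10^-13 m
For alpha particle: λ₂ = h/√(2m₂KE) = 2.64 × 10^-13 m

Since λ ∝ 1/√m at constant kinetic energy, the lighter particle has the longer wavelength.

The neutron has the longer de Broglie wavelength.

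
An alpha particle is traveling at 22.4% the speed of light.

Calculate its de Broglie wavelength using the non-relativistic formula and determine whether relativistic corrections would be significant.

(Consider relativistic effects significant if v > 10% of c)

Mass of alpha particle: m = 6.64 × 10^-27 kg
Yes, relativistic corrections are needed.

Using the non-relativistic de Broglie formula λ = h/(mv):

v = 22.4% × c = 6.715 × 10^7 m/s

λ = h/(mv)
λ = (6.626 × 10^-34 J·s) / (6.64 × 10^-27 kg × 6.715 × 10^7 m/s)
λ = 1.49 × 10^-15 m

Since v = 22.4% of c > 10% of c, relativistic corrections ARE significant and the actual wavelength would differ from this non-relativistic estimate.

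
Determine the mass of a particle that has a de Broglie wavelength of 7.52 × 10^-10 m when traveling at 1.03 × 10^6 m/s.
8.55 × 10^-31 kg

From the de Broglie relation λ = h/(mv), we solve for m:

m = h/(λv)
m = (6.626 × 10^-34 J·s) / (7.52 × 10^-10 m × 1.03 × 10^6 m/s)
m = 8.55 × 10^-31 kg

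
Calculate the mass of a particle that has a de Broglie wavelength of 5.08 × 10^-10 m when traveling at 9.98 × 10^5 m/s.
1.31 × 10^-30 kg

From the de Broglie relation λ = h/(mv), we solve for m:

m = h/(λv)
m = (6.626 × 10^-34 J·s) / (5.08 × 10^-10 m × 9.98 × 10^5 m/s)
m = 1.31 × 10^-30 kg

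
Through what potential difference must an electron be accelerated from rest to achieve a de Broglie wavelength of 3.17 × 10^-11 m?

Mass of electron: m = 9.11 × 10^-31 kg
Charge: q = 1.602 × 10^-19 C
1.50 × 10^3 V

From λ = h/√(2mqV), we solve for V:

λ² = h²/(2mqV)
V = h²/(2mqλ²)
V = (6.626 × 10^-34 J·s)² / (2 × 9.11 × 10^-31 kg × 1.602 × 10^-19 C × (3.17 × 10^-11 m)²)
V = 1.50 × 10^3 V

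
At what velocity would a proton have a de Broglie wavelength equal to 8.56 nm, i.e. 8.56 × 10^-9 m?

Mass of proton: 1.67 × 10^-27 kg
4.64 × 10^1 m/s

From λ = h/(mv), solve for v:

v = h/(mλ)
v = (6.626 × 10^-34 J·s) / (1.67 × 10^-27 kg × 8.56 × 10^-9 m)
v = 4.64 × 10^1 m/s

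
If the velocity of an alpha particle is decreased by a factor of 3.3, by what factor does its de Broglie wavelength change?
The wavelength increases by a factor of 3.3.

From λ = h/(mv), the wavelength is inversely proportional to velocity:

λ ∝ 1/v

If v → v/3.3, then λ → 3.3λ

When velocity is decreased by a factor of 3.3, the wavelength increases by a factor of 3.3.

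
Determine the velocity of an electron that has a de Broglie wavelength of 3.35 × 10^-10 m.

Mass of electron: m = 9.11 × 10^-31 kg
2.17 × 10^6 m/s

From the de Broglie relation λ = h/(mv), we solve for v:

v = h/(mλ)
v = (6.626 × 10^-34 J·s) / (9.11 × 10^-31 kg × 3.35 × 10^-10 m)
v = 2.17 × 10^6 m/s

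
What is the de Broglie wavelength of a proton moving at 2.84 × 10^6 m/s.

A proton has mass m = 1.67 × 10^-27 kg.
1.40 × 10^-13 m

Using the de Broglie relation λ = h/(mv):

λ = h/(mv)
λ = (6.626 × 10^-34 J·s) / (1.67 × 10^-27 kg × 2.84 × 10^6 m/s)
λ = 1.40 × 10^-13 m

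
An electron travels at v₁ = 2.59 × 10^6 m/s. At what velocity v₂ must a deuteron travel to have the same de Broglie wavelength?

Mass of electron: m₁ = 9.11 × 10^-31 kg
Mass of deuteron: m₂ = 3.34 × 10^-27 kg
v₂ = 7.06 × 10^2 m/s

For equal de Broglie wavelengths: λ₁ = λ₂

h/(m₁v₁) = h/(m₂v₂)
m₁v₁ = m₂v₂
v₂ = v₁ · (m₁/m₂)

v₂ = 2.59 × 10^6 m/s × (9.11 × 10^-31 kg / 3.34 × 10^-27 kg)
v₂ = 7.06 × 10^2 m/s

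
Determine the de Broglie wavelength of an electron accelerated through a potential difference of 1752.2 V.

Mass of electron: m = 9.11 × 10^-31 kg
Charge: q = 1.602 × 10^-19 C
2.93 × 10^-11 m

When a particle is accelerated through voltage V, it gains kinetic energy KE = qV.

The de Broglie wavelength is then λ = h/√(2mqV):

λ = h/√(2mqV)
λ = (6.626 × 10^-34 J·s) / √(2 × 9.11 × 10^-31 kg × 1.602 × 10^-19 C × 1752.2 V)
λ = 2.93 × 10^-11 m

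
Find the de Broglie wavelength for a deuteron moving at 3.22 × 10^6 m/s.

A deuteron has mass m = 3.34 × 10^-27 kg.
6.16 × 10^-14 m

Using the de Broglie relation λ = h/(mv):

λ = h/(mv)
λ = (6.626 × 10^-34 J·s) / (3.34 × 10^-27 kg × 3.22 × 10^6 m/s)
λ = 6.16 × 10^-14 m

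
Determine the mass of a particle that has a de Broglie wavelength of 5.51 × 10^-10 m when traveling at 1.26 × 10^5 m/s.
9.54 × 10^-30 kg

From the de Broglie relation λ = h/(mv), we solve for m:

m = h/(λv)
m = (6.626 × 10^-34 J·s) / (5.51 × 10^-10 m × 1.26 × 10^5 m/s)
m = 9.54 × 10^-30 kg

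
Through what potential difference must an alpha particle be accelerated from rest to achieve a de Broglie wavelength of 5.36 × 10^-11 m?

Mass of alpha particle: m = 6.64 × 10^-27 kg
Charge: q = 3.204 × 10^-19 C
3.59 × 10^-2 V

From λ = h/√(2mqV), we solve for V:

λ² = h²/(2mqV)
V = h²/(2mqλ²)
V = (6.626 × 10^-34 J·s)² / (2 × 6.64 × 10^-27 kg × 3.204 × 10^-19 C × (5.36 × 10^-11 m)²)
V = 3.59 × 10^-2 V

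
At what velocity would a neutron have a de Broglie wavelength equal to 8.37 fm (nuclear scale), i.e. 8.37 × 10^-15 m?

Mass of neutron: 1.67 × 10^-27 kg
4.74 × 10^7 m/s

From λ = h/(mv), solve for v:

v = h/(mλ)
v = (6.626 × 10^-34 J·s) / (1.67 × 10^-27 kg × 8.37 × 10^-15 m)
v = 4.74 × 10^7 m/s

Note: This velocity is 15.8% of the speed of light, so relativistic corrections would be needed for a more accurate calculation.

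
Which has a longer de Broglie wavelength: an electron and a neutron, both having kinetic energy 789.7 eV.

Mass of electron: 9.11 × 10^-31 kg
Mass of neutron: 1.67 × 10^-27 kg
The electron has the longer wavelength.

Using λ = h/√(2mKE):

For electron: λ₁ = h/√(2m₁KE) = 4.36 × 10^-11 m
For neutron: λ₂ = h/√(2m₂KE) = 1.02 × 10^-12 m

Since λ ∝ 1/√m at constant kinetic energy, the lighter particle has the longer wavelength.

The electron has the longer de Broglie wavelength.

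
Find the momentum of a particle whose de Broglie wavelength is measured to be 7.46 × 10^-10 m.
8.88 × 10^-25 kg·m/s

From the de Broglie relation λ = h/p, we solve for p:

p = h/λ
p = (6.626 × 10^-34 J·s) / (7.46 × 10^-10 m)
p = 8.88 × 10^-25 kg·m/s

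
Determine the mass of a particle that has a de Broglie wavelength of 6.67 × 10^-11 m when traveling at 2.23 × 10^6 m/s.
4.45 × 10^-30 kg

From the de Broglie relation λ = h/(mv), we solve for m:

m = h/(λv)
m = (6.626 × 10^-34 J·s) / (6.67 × 10^-11 m × 2.23 × 10^6 m/s)
m = 4.45 × 10^-30 kg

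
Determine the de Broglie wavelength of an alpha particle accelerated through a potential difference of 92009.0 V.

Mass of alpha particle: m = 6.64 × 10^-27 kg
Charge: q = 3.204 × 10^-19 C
3.35 × 10^-14 m

When a particle is accelerated through voltage V, it gains kinetic energy KE = qV.

The de Broglie wavelength is then λ = h/√(2mqV):

λ = h/√(2mqV)
λ = (6.626 × 10^-34 J·s) / √(2 × 6.64 × 10^-27 kg × 3.204 × 10^-19 C × 92009.0 V)
λ = 3.35 × 10^-14 m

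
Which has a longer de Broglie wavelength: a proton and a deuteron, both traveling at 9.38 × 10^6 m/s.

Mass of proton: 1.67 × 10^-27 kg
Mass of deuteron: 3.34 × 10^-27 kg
The proton has the longer wavelength.

Using λ = h/(mv), since both particles have the same velocity, the wavelength depends only on mass.

For proton: λ₁ = h/(m₁v) = 4.23 × 10^-14 m
For deuteron: λ₂ = h/(m₂v) = 2.11 × 10^-14 m

Since λ ∝ 1/m at constant velocity, the lighter particle has the longer wavelength.

The proton has the longer de Broglie wavelength.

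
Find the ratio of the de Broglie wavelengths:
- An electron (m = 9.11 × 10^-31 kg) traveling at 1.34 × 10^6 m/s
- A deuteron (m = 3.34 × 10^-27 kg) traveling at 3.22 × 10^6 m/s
λ₁/λ₂ = 8.81 × 10^3

Using λ = h/(mv):

λ₁ = h/(m₁v₁) = 5.43 × 10^-10 m
λ₂ = h/(m₂v₂) = 6.16 × 10^-14 m

Ratio λ₁/λ₂ = (m₂v₂)/(m₁v₁)
         = (3.34 × 10^-27 kg × 3.22 × 10^6 m/s) / (9.11 × 10^-31 kg × 1.34 × 10^6 m/s)
         = 8.81 × 10^3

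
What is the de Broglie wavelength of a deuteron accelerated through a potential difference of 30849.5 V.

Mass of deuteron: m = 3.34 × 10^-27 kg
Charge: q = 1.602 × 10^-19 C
1.15 × 10^-13 m

When a particle is accelerated through voltage V, it gains kinetic energy KE = qV.

The de Broglie wavelength is then λ = h/√(2mqV):

λ = h/√(2mqV)
λ = (6.626 × 10^-34 J·s) / √(2 × 3.34 × 10^-27 kg × 1.602 × 10^-19 C × 30849.5 V)
λ = 1.15 × 10^-13 m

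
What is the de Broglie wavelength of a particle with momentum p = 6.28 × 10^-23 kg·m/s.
1.06 × 10^-11 m

Using the de Broglie relation λ = h/p:

λ = h/p
λ = (6.626 × 10^-34 J·s) / (6.28 × 10^-23 kg·m/s)
λ = 1.06 × 10^-11 m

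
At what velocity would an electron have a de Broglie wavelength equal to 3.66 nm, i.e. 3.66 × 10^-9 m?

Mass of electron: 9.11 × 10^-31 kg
1.99 × 10^5 m/s

From λ = h/(mv), solve for v:

v = h/(mλ)
v = (6.626 × 10^-34 J·s) / (9.11 × 10^-31 kg × 3.66 × 10^-9 m)
v = 1.99 × 10^5 m/s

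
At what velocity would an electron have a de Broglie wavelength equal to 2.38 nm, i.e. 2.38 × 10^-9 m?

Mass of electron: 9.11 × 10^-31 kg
3.06 × 10^5 m/s

From λ = h/(mv), solve for v:

v = h/(mλ)
v = (6.626 × 10^-34 J·s) / (9.11 × 10^-31 kg × 2.38 × 10^-9 m)
v = 3.06 × 10^5 m/s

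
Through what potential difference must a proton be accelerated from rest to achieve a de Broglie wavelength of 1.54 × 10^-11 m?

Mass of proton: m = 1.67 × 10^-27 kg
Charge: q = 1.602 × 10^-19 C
3.46 V

From λ = h/√(2mqV), we solve for V:

λ² = h²/(2mqV)
V = h²/(2mqλ²)
V = (6.626 × 10^-34 J·s)² / (2 × 1.67 × 10^-27 kg × 1.602 × 10^-19 C × (1.54 × 10^-11 m)²)
V = 3.46 V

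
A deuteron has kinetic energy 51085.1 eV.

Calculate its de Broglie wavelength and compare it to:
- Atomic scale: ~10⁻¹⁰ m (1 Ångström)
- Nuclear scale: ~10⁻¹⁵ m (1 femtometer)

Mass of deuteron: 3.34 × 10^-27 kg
λ = 8.96 × 10^-14 m, which is between nuclear and atomic scales.

Using λ = h/√(2mKE):

KE = 51085.1 eV = 8.185 × 10^-15 J

λ = h/√(2mKE)
λ = (6.626 × 10^-34 J·s) / √(2 × 3.34 × 10^-27 kg × 8.185 × 10^-15 J)
λ = 8.96 × 10^-14 m

Comparison:
- Atomic scale (10⁻¹⁰ m): λ is 0.0009× this size
- Nuclear scale (10⁻¹⁵ m): λ is 90× this size

The wavelength is between nuclear and atomic scales.

This wavelength is appropriate for probing atomic structure but too large for nuclear physics experiments.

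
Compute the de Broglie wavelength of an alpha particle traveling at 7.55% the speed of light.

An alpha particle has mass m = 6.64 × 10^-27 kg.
4.41 × 10^-15 m

Using the de Broglie relation λ = h/(mv):

v = 7.55% × c = 2.263 × 10^7 m/s

λ = h/(mv)
λ = (6.626 × 10^-34 J·s) / (6.64 × 10^-27 kg × 2.263 × 10^7 m/s)
λ = 4.41 × 10^-15 m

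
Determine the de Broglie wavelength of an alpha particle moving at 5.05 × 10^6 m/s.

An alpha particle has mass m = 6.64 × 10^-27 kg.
1.98 × 10^-14 m

Using the de Broglie relation λ = h/(mv):

λ = h/(mv)
λ = (6.626 × 10^-34 J·s) / (6.64 × 10^-27 kg × 5.05 × 10^6 m/s)
λ = 1.98 × 10^-14 m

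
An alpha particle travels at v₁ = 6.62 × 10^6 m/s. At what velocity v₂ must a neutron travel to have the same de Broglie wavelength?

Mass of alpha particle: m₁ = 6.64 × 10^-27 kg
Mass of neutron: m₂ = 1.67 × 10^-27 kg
v₂ = 2.63 × 10^7 m/s

For equal de Broglie wavelengths: λ₁ = λ₂

h/(m₁v₁) = h/(m₂v₂)
m₁v₁ = m₂v₂
v₂ = v₁ · (m₁/m₂)

v₂ = 6.62 × 10^6 m/s × (6.64 × 10^-27 kg / 1.67 × 10^-27 kg)
v₂ = 2.63 × 10^7 m/s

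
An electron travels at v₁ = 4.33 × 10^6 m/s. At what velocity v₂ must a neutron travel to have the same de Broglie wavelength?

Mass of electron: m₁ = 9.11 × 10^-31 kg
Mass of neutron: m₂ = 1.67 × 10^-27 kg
v₂ = 2.36 × 10^3 m/s

For equal de Broglie wavelengths: λ₁ = λ₂

h/(m₁v₁) = h/(m₂v₂)
m₁v₁ = m₂v₂
v₂ = v₁ · (m₁/m₂)

v₂ = 4.33 × 10^6 m/s × (9.11 × 10^-31 kg / 1.67 × 10^-27 kg)
v₂ = 2.36 × 10^3 m/s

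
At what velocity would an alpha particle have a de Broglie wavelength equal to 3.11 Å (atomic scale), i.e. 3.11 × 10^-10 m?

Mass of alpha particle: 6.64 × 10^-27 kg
3.21 × 10^2 m/s

From λ = h/(mv), solve for v:

v = h/(mλ)
v = (6.626 × 10^-34 J·s) / (6.64 × 10^-27 kg × 3.11 × 10^-10 m)
v = 3.21 × 10^2 m/s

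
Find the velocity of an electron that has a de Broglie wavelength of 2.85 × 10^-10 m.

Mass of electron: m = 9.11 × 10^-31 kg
2.55 × 10^6 m/s

From the de Broglie relation λ = h/(mv), we solve for v:

v = h/(mλ)
v = (6.626 × 10^-34 J·s) / (9.11 × 10^-31 kg × 2.85 × 10^-10 m)
v = 2.55 × 10^6 m/s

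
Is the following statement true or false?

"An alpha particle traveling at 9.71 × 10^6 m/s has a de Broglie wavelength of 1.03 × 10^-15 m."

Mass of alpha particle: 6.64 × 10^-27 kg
False

The claim is incorrect.

Using λ = h/(mv):
λ = (6.626 × 10^-34 J·s) / (6.64 × 10^-27 kg × 9.71 × 10^6 m/s)
λ = 1.03 × 10^-14 m

The actual wavelength differs from the claimed 1.03 × 10^-15 m.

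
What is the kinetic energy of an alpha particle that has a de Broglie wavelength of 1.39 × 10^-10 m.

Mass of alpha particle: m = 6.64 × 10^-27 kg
1.71 × 10^-21 J (or 0.0107 eV)

From λ = h/√(2mKE), we solve for KE:

λ² = h²/(2mKE)
KE = h²/(2mλ²)
KE = (6.626 × 10^-34 J·s)² / (2 × 6.64 × 10^-27 kg × (1.39 × 10^-10 m)²)
KE = 1.71 × 10^-21 J
KE = 0.0107 eV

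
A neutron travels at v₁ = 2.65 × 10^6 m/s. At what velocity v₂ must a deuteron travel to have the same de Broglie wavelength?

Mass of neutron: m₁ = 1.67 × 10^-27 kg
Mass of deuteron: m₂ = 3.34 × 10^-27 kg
v₂ = 1.32 × 10^6 m/s

For equal de Broglie wavelengths: λ₁ = λ₂

h/(m₁v₁) = h/(m₂v₂)
m₁v₁ = m₂v₂
v₂ = v₁ · (m₁/m₂)

v₂ = 2.65 × 10^6 m/s × (1.67 × 10^-27 kg / 3.34 × 10^-27 kg)
v₂ = 1.32 × 10^6 m/s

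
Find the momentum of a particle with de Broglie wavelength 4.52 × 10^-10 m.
1.47 × 10^-24 kg·m/s

From the de Broglie relation λ = h/p, we solve for p:

p = h/λ
p = (6.626 × 10^-34 J·s) / (4.52 × 10^-10 m)
p = 1.47 × 10^-24 kg·m/s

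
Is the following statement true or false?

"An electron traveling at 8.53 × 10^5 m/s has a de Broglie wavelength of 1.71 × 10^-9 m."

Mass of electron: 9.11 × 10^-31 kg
False

The claim is incorrect.

Using λ = h/(mv):
λ = (6.626 × 10^-34 J·s) / (9.11 × 10^-31 kg × 8.53 × 10^5 m/s)
λ = 8.53 × 10^-10 m

The actual wavelength differs from the claimed 1.71 × 10^-9 m.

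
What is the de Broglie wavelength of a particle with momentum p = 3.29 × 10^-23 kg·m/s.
2.01 × 10^-11 m

Using the de Broglie relation λ = h/p:

λ = h/p
λ = (6.626 × 10^-34 J·s) / (3.29 × 10^-23 kg·m/s)
λ = 2.01 × 10^-11 m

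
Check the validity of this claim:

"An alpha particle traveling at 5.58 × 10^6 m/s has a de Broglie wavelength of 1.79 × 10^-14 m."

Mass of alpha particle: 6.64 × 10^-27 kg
True

The claim is correct.

Using λ = h/(mv):
λ = (6.626 × 10^-34 J·s) / (6.64 × 10^-27 kg × 5.58 × 10^6 m/s)
λ = 1.79 × 10^-14 m

This matches the claimed value.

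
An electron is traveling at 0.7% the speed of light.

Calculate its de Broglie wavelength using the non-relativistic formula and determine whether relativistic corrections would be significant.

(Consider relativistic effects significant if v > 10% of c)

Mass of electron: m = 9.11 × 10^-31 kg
No, relativistic corrections are not needed.

Using the non-relativistic de Broglie formula λ = h/(mv):

v = 0.7% × c = 2.099 × 10^6 m/s

λ = h/(mv)
λ = (6.626 × 10^-34 J·s) / (9.11 × 10^-31 kg × 2.099 × 10^6 m/s)
λ = 3.47 × 10^-10 m

Since v = 0.7% of c < 10% of c, relativistic corrections are NOT significant and this non-relativistic result is a good approximation.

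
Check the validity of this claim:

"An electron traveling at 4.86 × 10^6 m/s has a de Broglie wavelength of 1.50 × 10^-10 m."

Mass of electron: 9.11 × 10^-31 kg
True

The claim is correct.

Using λ = h/(mv):
λ = (6.626 × 10^-34 J·s) / (9.11 × 10^-31 kg × 4.86 × 10^6 m/s)
λ = 1.50 × 10^-10 m

This matches the claimed value.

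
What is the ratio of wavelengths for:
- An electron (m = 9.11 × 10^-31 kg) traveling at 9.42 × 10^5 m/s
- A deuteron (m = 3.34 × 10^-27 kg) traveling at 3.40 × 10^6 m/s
λ₁/λ₂ = 1.32 × 10^4

Using λ = h/(mv):

λ₁ = h/(m₁v₁) = 7.72 × 10^-10 m
λ₂ = h/(m₂v₂) = 5.83 × 10^-14 m

Ratio λ₁/λ₂ = (m₂v₂)/(m₁v₁)
         = (3.34 × 10^-27 kg × 3.40 × 10^6 m/s) / (9.11 × 10^-31 kg × 9.42 × 10^5 m/s)
         = 1.32 × 10^4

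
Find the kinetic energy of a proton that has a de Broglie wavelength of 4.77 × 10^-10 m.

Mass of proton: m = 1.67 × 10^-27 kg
5.78 × 10^-22 J (or 3.61 × 10^-3 eV)

From λ = h/√(2mKE), we solve for KE:

λ² = h²/(2mKE)
KE = h²/(2mλ²)
KE = (6.626 × 10^-34 J·s)² / (2 × 1.67 × 10^-27 kg × (4.77 × 10^-10 m)²)
KE = 5.78 × 10^-22 J
KE = 3.61 × 10^-3 eV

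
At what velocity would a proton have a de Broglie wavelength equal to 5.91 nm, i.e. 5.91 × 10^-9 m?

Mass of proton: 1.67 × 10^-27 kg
6.71 × 10^1 m/s

From λ = h/(mv), solve for v:

v = h/(mλ)
v = (6.626 × 10^-34 J·s) / (1.67 × 10^-27 kg × 5.91 × 10^-9 m)
v = 6.71 × 10^1 m/s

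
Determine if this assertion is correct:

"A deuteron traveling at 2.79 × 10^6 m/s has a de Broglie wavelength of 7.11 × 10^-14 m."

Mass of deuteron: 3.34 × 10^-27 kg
True

The claim is correct.

Using λ = h/(mv):
λ = (6.626 × 10^-34 J·s) / (3.34 × 10^-27 kg × 2.79 × 10^6 m/s)
λ = 7.11 × 10^-14 m

This matches the claimed value.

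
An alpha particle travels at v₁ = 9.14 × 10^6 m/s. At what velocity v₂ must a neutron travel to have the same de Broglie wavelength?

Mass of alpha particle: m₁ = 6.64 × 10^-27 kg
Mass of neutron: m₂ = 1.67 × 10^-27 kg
v₂ = 3.63 × 10^7 m/s

For equal de Broglie wavelengths: λ₁ = λ₂

h/(m₁v₁) = h/(m₂v₂)
m₁v₁ = m₂v₂
v₂ = v₁ · (m₁/m₂)

v₂ = 9.14 × 10^6 m/s × (6.64 × 10^-27 kg / 1.67 × 10^-27 kg)
v₂ = 3.63 × 10^7 m/s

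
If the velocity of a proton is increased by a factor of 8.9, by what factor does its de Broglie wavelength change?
The wavelength decreases by a factor of 8.9.

From λ = h/(mv), the wavelength is inversely proportional to velocity:

λ ∝ 1/v

If v → 8.9v, then λ → λ/8.9

When velocity is increased by a factor of 8.9, the wavelength decreases by a factor of 8.9.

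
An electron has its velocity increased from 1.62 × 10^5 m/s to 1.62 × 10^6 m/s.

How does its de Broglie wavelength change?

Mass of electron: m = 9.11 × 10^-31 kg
The wavelength decreases by a factor of 10.

Using λ = h/(mv):

Initial wavelength: λ₁ = h/(mv₁) = 4.49 × 10^-9 m
Final wavelength: λ₂ = h/(mv₂) = 4.49 × 10^-10 m

Since λ ∝ 1/v, when velocity increases by a factor of 10, the wavelength decreases by a factor of 10.

λ₂/λ₁ = v₁/v₂ = 1/10

The wavelength decreases by a factor of 10.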